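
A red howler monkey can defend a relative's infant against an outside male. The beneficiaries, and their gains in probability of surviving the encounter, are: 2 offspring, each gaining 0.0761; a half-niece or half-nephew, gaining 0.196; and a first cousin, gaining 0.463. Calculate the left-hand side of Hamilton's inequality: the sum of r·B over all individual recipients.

0.158475

r to an offspring = 0.5 (one parent–offspring link: r = (1/2)^1 = 1/2).
r to a half-niece or half-nephew = 1/8 (half-aunt/uncle↔niece/nephew: one path of length 3: r = (1/2)^3 = 1/8).
r to a first cousin = 1/8 (first cousins share one grandparent pair — two paths of length 4: r = 2·(1/2)^4 = 1/8).
Summing one r·B term per recipient: 2·0.5·0.0761 + 1·0.125·0.196 + 1·0.125·0.463 = 0.158475.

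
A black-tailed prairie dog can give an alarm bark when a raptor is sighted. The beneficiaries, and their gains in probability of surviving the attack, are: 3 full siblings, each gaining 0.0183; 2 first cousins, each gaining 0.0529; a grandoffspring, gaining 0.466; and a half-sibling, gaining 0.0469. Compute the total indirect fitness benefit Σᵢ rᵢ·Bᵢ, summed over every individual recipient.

r to a full sibling = 1/2 (full sibs share both parents — two paths of length 2: r = 2·(1/2)^2 = 1/2).
r to a first cousin = 0.125 (first cousins share one grandparent pair — two paths of length 4: r = 2·(1/2)^4 = 1/8).
r to a grandoffspring = 1/4 (two parent–offspring links: r = (1/2)^2 = 1/4).
r to a half-sibling = 1/4 (half-sibs share one parent — one path of length 2: r = (1/2)^2 = 1/4).
Summing one r·B term per recipient: 3·0.5·0.0183 + 2·0.125·0.0529 + 1·0.25·0.466 + 1·0.25·0.0469 = 0.1689.

0.1689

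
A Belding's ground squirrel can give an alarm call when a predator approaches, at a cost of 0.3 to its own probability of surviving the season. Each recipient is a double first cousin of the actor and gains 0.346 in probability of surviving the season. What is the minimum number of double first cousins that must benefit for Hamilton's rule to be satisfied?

4

r to a double first cousin = 0.25 (double first cousins share both grandparent pairs — four paths of length 4: r = 4·(1/2)^4 = 1/4).
Hamilton's rule: n·r·B > C  ⇒  n > C/(r·B) = 0.3/(0.25·0.346) = 3.468.
The smallest integer exceeding 3.468 is 4.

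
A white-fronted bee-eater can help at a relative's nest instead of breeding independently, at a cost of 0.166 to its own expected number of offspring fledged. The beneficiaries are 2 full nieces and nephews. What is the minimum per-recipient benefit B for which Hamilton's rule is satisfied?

r to a full niece or nephew = 1/4 (full aunt/uncle↔niece/nephew: two paths of length 3 through the shared grandparent pair: r = 2·(1/2)^3 = 1/4).
Hamilton's rule with n recipients of equal r: n·r·B > C, so B > C/(n·r) = 0.166/(2·0.25) = 0.332.

0.332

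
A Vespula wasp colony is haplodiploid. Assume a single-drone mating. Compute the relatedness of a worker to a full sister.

Haplodiploid full sisters inherit their father's entire haploid genome identically (contributing 1/2) and on average half of their mother's contribution (1/2 · 1/2 = 1/4); r = 1/2 + 1/4 = 3/4.

0.75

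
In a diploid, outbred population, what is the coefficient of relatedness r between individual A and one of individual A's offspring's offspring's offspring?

Each parent–offspring link contributes a factor of 1/2, and independent paths through distinct common ancestors add.
Three parent–offspring links: r = (1/2)^3 = 1/8.

0.125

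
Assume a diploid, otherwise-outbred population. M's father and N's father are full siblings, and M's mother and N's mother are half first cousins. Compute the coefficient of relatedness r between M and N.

With two independent routes of shared ancestry, r is the sum of the two contributions.
M and N are related in two ways: first cousins through their fathers (r = 1/8) and half second cousins through their mothers (r = 1/64).
r = 1/8 + 1/64 = 9/64 = 0.140625.

0.140625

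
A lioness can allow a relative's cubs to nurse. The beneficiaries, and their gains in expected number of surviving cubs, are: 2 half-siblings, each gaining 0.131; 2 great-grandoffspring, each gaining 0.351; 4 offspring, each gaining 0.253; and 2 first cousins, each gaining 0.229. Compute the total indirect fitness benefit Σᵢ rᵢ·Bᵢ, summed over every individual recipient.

0.7165

r to a half-sibling = 1/4 (half-sibs share one parent — one path of length 2: r = (1/2)^2 = 1/4).
r to a great-grandoffspring = 1/8 (three parent–offspring links: r = (1/2)^3 = 1/8).
r to an offspring = 0.5 (one parent–offspring link: r = (1/2)^1 = 1/2).
r to a first cousin = 1/8 (first cousins share one grandparent pair — two paths of length 4: r = 2·(1/2)^4 = 1/8).
Summing one r·B term per recipient: 2·0.25·0.131 + 2·0.125·0.351 + 4·0.5·0.253 + 2·0.125·0.229 = 0.7165.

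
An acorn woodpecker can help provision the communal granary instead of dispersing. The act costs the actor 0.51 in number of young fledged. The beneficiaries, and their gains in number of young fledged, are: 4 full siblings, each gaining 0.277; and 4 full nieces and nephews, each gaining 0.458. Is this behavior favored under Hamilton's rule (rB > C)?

Yes

Hamilton's rule: the trait is favored when the sum of r·B over every recipient exceeds the actor's cost C.
r to a full sibling = 0.5 (full sibs share both parents — two paths of length 2: r = 2·(1/2)^2 = 1/2).
r to a full niece or nephew = 0.25 (full aunt/uncle↔niece/nephew: two paths of length 3 through the shared grandparent pair: r = 2·(1/2)^3 = 1/4).
Summing one r·B term per recipient: 4·0.5·0.277 + 4·0.25·0.458 = 1.012.
1.012 > 0.51: the indirect benefit exceeds the cost.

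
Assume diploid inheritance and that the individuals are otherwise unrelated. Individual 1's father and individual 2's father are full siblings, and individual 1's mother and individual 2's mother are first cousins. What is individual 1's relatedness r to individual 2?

0.15625

With two independent routes of shared ancestry, r is the sum of the two contributions.
Individual 1 and individual 2 are related in two ways: first cousins through their fathers (r = 1/8) and second cousins through their mothers (r = 1/32).
r = 1/8 + 1/32 = 5/32 = 0.15625.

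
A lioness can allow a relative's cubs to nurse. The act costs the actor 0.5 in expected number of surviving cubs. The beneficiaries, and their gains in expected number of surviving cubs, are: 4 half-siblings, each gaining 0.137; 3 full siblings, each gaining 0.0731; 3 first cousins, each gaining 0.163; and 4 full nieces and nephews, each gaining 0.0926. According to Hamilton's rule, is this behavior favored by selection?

Hamilton's rule: the trait is favored when the sum of r·B over every recipient exceeds the actor's cost C.
r to a half-sibling = 0.25 (half-sibs share one parent — one path of length 2: r = (1/2)^2 = 1/4).
r to a full sibling = 1/2 (full sibs share both parents — two paths of length 2: r = 2·(1/2)^2 = 1/2).
r to a first cousin = 0.125 (first cousins share one grandparent pair — two paths of length 4: r = 2·(1/2)^4 = 1/8).
r to a full niece or nephew = 0.25 (full aunt/uncle↔niece/nephew: two paths of length 3 through the shared grandparent pair: r = 2·(1/2)^3 = 1/4).
Summing one r·B term per recipient: 4·0.25·0.137 + 3·0.5·0.0731 + 3·0.125·0.163 + 4·0.25·0.0926 = 0.400375.
0.400375 < 0.5: the indirect benefit is less than the cost.

No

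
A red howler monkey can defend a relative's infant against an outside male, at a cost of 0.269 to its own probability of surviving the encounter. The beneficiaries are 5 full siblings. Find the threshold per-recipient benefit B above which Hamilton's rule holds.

0.1076

r to a full sibling = 0.5 (full sibs share both parents — two paths of length 2: r = 2·(1/2)^2 = 1/2).
Hamilton's rule with n recipients of equal r: n·r·B > C, so B > C/(n·r) = 0.269/(5·0.5) = 0.1076.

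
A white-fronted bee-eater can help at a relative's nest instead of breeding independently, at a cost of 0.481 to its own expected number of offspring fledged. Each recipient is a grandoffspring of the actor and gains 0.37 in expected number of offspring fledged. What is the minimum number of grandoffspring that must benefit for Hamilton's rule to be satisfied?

6

r to a grandoffspring = 1/4 (two parent–offspring links: r = (1/2)^2 = 1/4).
Hamilton's rule: n·r·B > C  ⇒  n > C/(r·B) = 0.481/(0.25·0.37) = 5.2.
The smallest integer exceeding 5.2 is 6.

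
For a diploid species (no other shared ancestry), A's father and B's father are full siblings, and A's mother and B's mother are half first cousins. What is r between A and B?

Independent pedigree routes through distinct common ancestors add.
A and B are related in two ways: first cousins through their fathers (r = 1/8) and half second cousins through their mothers (r = 1/64).
r = 1/8 + 1/64 = 9/64 = 0.140625.

0.140625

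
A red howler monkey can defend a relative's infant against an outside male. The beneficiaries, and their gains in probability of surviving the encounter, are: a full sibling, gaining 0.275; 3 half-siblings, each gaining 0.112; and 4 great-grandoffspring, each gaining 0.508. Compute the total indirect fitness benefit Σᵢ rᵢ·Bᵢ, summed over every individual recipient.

r to a full sibling = 0.5 (full sibs share both parents — two paths of length 2: r = 2·(1/2)^2 = 1/2).
r to a half-sibling = 1/4 (half-sibs share one parent — one path of length 2: r = (1/2)^2 = 1/4).
r to a great-grandoffspring = 0.125 (three parent–offspring links: r = (1/2)^3 = 1/8).
Summing one r·B term per recipient: 1·0.5·0.275 + 3·0.25·0.112 + 4·0.125·0.508 = 0.4755.

0.4755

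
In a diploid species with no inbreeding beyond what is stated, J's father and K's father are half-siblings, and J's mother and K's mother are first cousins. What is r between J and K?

Wright's path rule: contributions from independent ancestry routes add.
J and K are related in two ways: half first cousins through their fathers (r = 1/16) and second cousins through their mothers (r = 1/32).
r = 1/16 + 1/32 = 3/32 = 0.09375.

0.09375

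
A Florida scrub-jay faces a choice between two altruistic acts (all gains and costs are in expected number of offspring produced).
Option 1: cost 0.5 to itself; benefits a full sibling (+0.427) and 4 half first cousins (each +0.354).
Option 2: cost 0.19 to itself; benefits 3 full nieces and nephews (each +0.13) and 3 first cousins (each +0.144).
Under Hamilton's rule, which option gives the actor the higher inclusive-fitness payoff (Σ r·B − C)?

Option 1: r to a full sibling = 0.5.
Option 1: r to a half first cousin = 0.0625.
Option 1: Σ r·B − C = (1·0.5·0.427 + 4·0.0625·0.354) − 0.5 = -0.198.
Option 2: r to a full niece or nephew = 0.25.
Option 2: r to a first cousin = 0.125.
Option 2: Σ r·B − C = (3·0.25·0.13 + 3·0.125·0.144) − 0.19 = -0.0385.
Option 2 has the higher net inclusive-fitness payoff.

Option 2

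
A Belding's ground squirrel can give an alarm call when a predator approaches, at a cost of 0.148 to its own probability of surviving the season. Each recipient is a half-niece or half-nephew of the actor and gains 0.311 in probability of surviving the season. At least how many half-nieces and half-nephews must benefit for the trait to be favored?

4

r to a half-niece or half-nephew = 1/8 (half-aunt/uncle↔niece/nephew: one path of length 3: r = (1/2)^3 = 1/8).
Hamilton's rule: n·r·B > C  ⇒  n > C/(r·B) = 0.148/(0.125·0.311) = 3.807.
The smallest integer exceeding 3.807 is 4.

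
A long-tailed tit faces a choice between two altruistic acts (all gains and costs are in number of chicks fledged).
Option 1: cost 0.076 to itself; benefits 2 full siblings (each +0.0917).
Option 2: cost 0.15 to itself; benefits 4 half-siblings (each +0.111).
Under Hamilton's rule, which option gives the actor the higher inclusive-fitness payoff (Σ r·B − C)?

Option 1

Option 1: r to a full sibling = 0.5.
Option 1: Σ r·B − C = (2·0.5·0.0917) − 0.076 = 0.0157.
Option 2: r to a half-sibling = 0.25.
Option 2: Σ r·B − C = (4·0.25·0.111) − 0.15 = -0.039.
Option 1 has the higher net inclusive-fitness payoff.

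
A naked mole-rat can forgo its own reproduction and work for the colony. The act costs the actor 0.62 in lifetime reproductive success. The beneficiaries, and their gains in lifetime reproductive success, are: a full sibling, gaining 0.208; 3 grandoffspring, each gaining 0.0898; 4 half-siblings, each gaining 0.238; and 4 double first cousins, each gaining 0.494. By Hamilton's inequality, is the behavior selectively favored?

Yes

Hamilton's rule: the trait is favored when the sum of r·B over every recipient exceeds the actor's cost C.
r to a full sibling = 0.5 (full sibs share both parents — two paths of length 2: r = 2·(1/2)^2 = 1/2).
r to a grandoffspring = 1/4 (two parent–offspring links: r = (1/2)^2 = 1/4).
r to a half-sibling = 0.25 (half-sibs share one parent — one path of length 2: r = (1/2)^2 = 1/4).
r to a double first cousin = 0.25 (double first cousins share both grandparent pairs — four paths of length 4: r = 4·(1/2)^4 = 1/4).
Summing one r·B term per recipient: 1·0.5·0.208 + 3·0.25·0.0898 + 4·0.25·0.238 + 4·0.25·0.494 = 0.90335.
0.90335 > 0.62: the indirect benefit exceeds the cost.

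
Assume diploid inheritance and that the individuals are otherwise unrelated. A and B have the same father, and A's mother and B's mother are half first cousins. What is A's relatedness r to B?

Relatedness sums over independent paths through distinct common ancestors.
A and B are related in two ways: half-sibs through their shared father (r = 1/4) and half second cousins through their mothers (r = 1/64).
r = 1/4 + 1/64 = 17/64 = 0.265625.

0.265625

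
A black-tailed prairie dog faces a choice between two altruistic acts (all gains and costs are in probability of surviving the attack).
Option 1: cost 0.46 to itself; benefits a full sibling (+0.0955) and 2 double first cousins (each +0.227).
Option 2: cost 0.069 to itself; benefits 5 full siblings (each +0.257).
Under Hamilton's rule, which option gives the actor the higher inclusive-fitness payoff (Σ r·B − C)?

Option 2

Option 1: r to a full sibling = 0.5.
Option 1: r to a double first cousin = 0.25.
Option 1: Σ r·B − C = (1·0.5·0.0955 + 2·0.25·0.227) − 0.46 = -0.29875.
Option 2: r to a full sibling = 0.5.
Option 2: Σ r·B − C = (5·0.5·0.257) − 0.069 = 0.5735.
Option 2 has the higher net inclusive-fitness payoff.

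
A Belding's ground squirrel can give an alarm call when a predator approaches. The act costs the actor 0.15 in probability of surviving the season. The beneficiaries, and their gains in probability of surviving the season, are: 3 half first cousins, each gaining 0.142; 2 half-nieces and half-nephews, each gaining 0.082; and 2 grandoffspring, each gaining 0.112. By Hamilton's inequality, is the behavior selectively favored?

No

Hamilton's rule: the trait is favored when the sum of r·B over every recipient exceeds the actor's cost C.
r to a half first cousin = 0.0625 (half first cousins share one grandparent — one path of length 4: r = (1/2)^4 = 1/16).
r to a half-niece or half-nephew = 1/8 (half-aunt/uncle↔niece/nephew: one path of length 3: r = (1/2)^3 = 1/8).
r to a grandoffspring = 1/4 (two parent–offspring links: r = (1/2)^2 = 1/4).
Summing one r·B term per recipient: 3·0.0625·0.142 + 2·0.125·0.082 + 2·0.25·0.112 = 0.103125.
0.103125 < 0.15: the indirect benefit is less than the cost.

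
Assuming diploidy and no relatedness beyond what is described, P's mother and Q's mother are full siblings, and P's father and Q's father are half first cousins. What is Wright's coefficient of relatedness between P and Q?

Relatedness sums over independent paths through distinct common ancestors.
P and Q are related in two ways: first cousins through their mothers (r = 1/8) and half second cousins through their fathers (r = 1/64).
r = 1/8 + 1/64 = 0.140625.

0.140625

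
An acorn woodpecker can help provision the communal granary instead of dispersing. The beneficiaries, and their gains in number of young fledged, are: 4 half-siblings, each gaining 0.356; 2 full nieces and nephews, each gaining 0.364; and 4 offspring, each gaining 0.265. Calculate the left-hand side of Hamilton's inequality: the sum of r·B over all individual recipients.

1.068

r to a half-sibling = 0.25 (half-sibs share one parent — one path of length 2: r = (1/2)^2 = 1/4).
r to a full niece or nephew = 1/4 (full aunt/uncle↔niece/nephew: two paths of length 3 through the shared grandparent pair: r = 2·(1/2)^3 = 1/4).
r to an offspring = 0.5 (one parent–offspring link: r = (1/2)^1 = 1/2).
Summing one r·B term per recipient: 4·0.25·0.356 + 2·0.25·0.364 + 4·0.5·0.265 = 1.068.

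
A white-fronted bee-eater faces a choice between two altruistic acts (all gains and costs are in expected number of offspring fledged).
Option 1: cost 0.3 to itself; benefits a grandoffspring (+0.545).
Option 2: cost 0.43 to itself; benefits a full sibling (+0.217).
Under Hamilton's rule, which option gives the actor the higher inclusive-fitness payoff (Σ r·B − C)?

Option 1

Option 1: r to a grandoffspring = 0.25.
Option 1: Σ r·B − C = (1·0.25·0.545) − 0.3 = -0.16375.
Option 2: r to a full sibling = 0.5.
Option 2: Σ r·B − C = (1·0.5·0.217) − 0.43 = -0.3215.
Option 1 has the higher net inclusive-fitness payoff.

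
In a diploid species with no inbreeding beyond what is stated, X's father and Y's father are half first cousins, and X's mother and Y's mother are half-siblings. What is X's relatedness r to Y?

Wright's path rule: contributions from independent ancestry routes add.
X and Y are related in two ways: half second cousins through their fathers (r = 1/64) and half first cousins through their mothers (r = 1/16).
r = 1/64 + 1/16 = 5/64 = 0.078125.

0.078125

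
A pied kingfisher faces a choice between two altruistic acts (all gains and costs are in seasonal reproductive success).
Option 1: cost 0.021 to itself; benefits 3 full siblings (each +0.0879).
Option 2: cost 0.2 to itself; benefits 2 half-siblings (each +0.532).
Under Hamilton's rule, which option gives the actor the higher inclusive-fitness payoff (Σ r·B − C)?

Option 1: r to a full sibling = 0.5.
Option 1: Σ r·B − C = (3·0.5·0.0879) − 0.021 = 0.11085.
Option 2: r to a half-sibling = 0.25.
Option 2: Σ r·B − C = (2·0.25·0.532) − 0.2 = 0.066.
Option 1 has the higher net inclusive-fitness payoff.

Option 1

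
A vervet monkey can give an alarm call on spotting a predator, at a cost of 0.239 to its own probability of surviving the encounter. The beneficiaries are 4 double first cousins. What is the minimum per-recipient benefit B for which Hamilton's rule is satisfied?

0.239

r to a double first cousin = 0.25 (double first cousins share both grandparent pairs — four paths of length 4: r = 4·(1/2)^4 = 1/4).
Hamilton's rule with n recipients of equal r: n·r·B > C, so B > C/(n·r) = 0.239/(4·0.25) = 0.239.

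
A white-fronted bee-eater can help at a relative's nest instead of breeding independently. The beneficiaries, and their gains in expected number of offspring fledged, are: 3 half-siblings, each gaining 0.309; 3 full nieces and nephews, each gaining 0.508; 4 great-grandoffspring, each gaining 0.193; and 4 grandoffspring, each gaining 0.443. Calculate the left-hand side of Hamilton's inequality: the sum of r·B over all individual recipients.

1.15225

r to a half-sibling = 0.25 (half-sibs share one parent — one path of length 2: r = (1/2)^2 = 1/4).
r to a full niece or nephew = 1/4 (full aunt/uncle↔niece/nephew: two paths of length 3 through the shared grandparent pair: r = 2·(1/2)^3 = 1/4).
r to a great-grandoffspring = 0.125 (three parent–offspring links: r = (1/2)^3 = 1/8).
r to a grandoffspring = 0.25 (two parent–offspring links: r = (1/2)^2 = 1/4).
Summing one r·B term per recipient: 3·0.25·0.309 + 3·0.25·0.508 + 4·0.125·0.193 + 4·0.25·0.443 = 1.15225.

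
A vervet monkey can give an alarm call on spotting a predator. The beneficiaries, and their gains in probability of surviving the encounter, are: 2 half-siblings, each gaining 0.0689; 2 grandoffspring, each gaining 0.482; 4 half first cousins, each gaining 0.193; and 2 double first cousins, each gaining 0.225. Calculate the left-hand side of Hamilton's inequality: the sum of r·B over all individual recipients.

0.4362

r to a half-sibling = 1/4 (half-sibs share one parent — one path of length 2: r = (1/2)^2 = 1/4).
r to a grandoffspring = 0.25 (two parent–offspring links: r = (1/2)^2 = 1/4).
r to a half first cousin = 0.0625 (half first cousins share one grandparent — one path of length 4: r = (1/2)^4 = 1/16).
r to a double first cousin = 1/4 (double first cousins share both grandparent pairs — four paths of length 4: r = 4·(1/2)^4 = 1/4).
Summing one r·B term per recipient: 2·0.25·0.0689 + 2·0.25·0.482 + 4·0.0625·0.193 + 2·0.25·0.225 = 0.4362.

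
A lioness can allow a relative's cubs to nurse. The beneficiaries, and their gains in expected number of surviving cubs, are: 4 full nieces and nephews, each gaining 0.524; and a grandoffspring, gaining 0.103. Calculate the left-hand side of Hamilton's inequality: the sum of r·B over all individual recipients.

r to a full niece or nephew = 0.25 (full aunt/uncle↔niece/nephew: two paths of length 3 through the shared grandparent pair: r = 2·(1/2)^3 = 1/4).
r to a grandoffspring = 0.25 (two parent–offspring links: r = (1/2)^2 = 1/4).
Summing one r·B term per recipient: 4·0.25·0.524 + 1·0.25·0.103 = 0.54975.

0.54975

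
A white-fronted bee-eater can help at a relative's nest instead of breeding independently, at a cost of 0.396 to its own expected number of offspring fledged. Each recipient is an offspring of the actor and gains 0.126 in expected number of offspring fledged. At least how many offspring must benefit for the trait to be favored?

7

r to an offspring = 1/2 (one parent–offspring link: r = (1/2)^1 = 1/2).
Hamilton's rule: n·r·B > C  ⇒  n > C/(r·B) = 0.396/(0.5·0.126) = 6.286.
The smallest integer exceeding 6.286 is 7.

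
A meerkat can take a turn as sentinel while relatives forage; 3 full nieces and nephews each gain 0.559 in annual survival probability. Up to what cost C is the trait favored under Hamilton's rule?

0.41925

r to a full niece or nephew = 0.25 (full aunt/uncle↔niece/nephew: two paths of length 3 through the shared grandparent pair: r = 2·(1/2)^3 = 1/4).
Hamilton's rule: n·r·B > C, so the trait is favored while C < n·r·B = 3·0.25·0.559 = 0.41925.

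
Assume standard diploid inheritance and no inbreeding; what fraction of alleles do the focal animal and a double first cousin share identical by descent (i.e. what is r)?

0.25

Double first cousins share both grandparent pairs — four paths of length 4: r = 4·(1/2)^4 = 1/4.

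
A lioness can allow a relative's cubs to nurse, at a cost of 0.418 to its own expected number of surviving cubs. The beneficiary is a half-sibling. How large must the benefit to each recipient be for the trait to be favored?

1.672

r to a half-sibling = 0.25 (half-sibs share one parent — one path of length 2: r = (1/2)^2 = 1/4).
Hamilton's rule with n recipients of equal r: n·r·B > C, so B > C/(n·r) = 0.418/(1·0.25) = 1.672.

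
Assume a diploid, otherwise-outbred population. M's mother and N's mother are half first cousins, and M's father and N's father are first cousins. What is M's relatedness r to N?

With two independent routes of shared ancestry, r is the sum of the two contributions.
M and N are related in two ways: half second cousins through their mothers (r = 1/64) and second cousins through their fathers (r = 1/32).
r = 1/64 + 1/32 = 0.046875.

0.046875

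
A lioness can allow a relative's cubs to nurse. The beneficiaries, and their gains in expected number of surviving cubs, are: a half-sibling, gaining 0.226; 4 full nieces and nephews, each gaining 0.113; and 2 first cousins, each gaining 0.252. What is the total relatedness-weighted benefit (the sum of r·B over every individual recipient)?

0.2325

r to a half-sibling = 1/4 (half-sibs share one parent — one path of length 2: r = (1/2)^2 = 1/4).
r to a full niece or nephew = 1/4 (full aunt/uncle↔niece/nephew: two paths of length 3 through the shared grandparent pair: r = 2·(1/2)^3 = 1/4).
r to a first cousin = 0.125 (first cousins share one grandparent pair — two paths of length 4: r = 2·(1/2)^4 = 1/8).
Summing one r·B term per recipient: 1·0.25·0.226 + 4·0.25·0.113 + 2·0.125·0.252 = 0.2325.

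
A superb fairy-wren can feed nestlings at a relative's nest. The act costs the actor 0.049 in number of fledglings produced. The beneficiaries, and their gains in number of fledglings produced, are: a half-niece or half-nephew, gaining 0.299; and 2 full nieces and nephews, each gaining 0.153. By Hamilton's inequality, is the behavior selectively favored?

Yes

Hamilton's rule: the trait is favored when the sum of r·B over every recipient exceeds the actor's cost C.
r to a half-niece or half-nephew = 1/8 (half-aunt/uncle↔niece/nephew: one path of length 3: r = (1/2)^3 = 1/8).
r to a full niece or nephew = 1/4 (full aunt/uncle↔niece/nephew: two paths of length 3 through the shared grandparent pair: r = 2·(1/2)^3 = 1/4).
Summing one r·B term per recipient: 1·0.125·0.299 + 2·0.25·0.153 = 0.113875.
0.113875 > 0.049: the indirect benefit exceeds the cost.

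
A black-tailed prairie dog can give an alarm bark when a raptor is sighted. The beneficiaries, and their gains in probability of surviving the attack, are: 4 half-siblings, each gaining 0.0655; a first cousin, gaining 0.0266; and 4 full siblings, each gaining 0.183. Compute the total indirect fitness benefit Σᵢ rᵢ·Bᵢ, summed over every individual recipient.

0.434825

r to a half-sibling = 1/4 (half-sibs share one parent — one path of length 2: r = (1/2)^2 = 1/4).
r to a first cousin = 1/8 (first cousins share one grandparent pair — two paths of length 4: r = 2·(1/2)^4 = 1/8).
r to a full sibling = 0.5 (full sibs share both parents — two paths of length 2: r = 2·(1/2)^2 = 1/2).
Summing one r·B term per recipient: 4·0.25·0.0655 + 1·0.125·0.0266 + 4·0.5·0.183 = 0.434825.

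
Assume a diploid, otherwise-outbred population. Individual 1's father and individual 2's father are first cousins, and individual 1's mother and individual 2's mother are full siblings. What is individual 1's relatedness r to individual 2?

0.15625

Relatedness sums over independent paths through distinct common ancestors.
Individual 1 and individual 2 are related in two ways: second cousins through their fathers (r = 1/32) and first cousins through their mothers (r = 1/8).
r = 1/32 + 1/8 = 5/32 = 0.15625.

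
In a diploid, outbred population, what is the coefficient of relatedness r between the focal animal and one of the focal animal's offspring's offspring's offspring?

Each parent–offspring link contributes a factor of 1/2, and independent paths through distinct common ancestors add.
Three parent–offspring links: r = (1/2)^3 = 1/8.

0.125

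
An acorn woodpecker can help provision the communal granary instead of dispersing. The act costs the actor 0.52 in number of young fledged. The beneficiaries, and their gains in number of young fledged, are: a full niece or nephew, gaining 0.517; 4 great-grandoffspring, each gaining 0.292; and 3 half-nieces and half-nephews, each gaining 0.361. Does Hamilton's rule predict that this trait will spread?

No

Hamilton's rule: the trait is favored when the sum of r·B over every recipient exceeds the actor's cost C.
r to a full niece or nephew = 1/4 (full aunt/uncle↔niece/nephew: two paths of length 3 through the shared grandparent pair: r = 2·(1/2)^3 = 1/4).
r to a great-grandoffspring = 1/8 (three parent–offspring links: r = (1/2)^3 = 1/8).
r to a half-niece or half-nephew = 0.125 (half-aunt/uncle↔niece/nephew: one path of length 3: r = (1/2)^3 = 1/8).
Summing one r·B term per recipient: 1·0.25·0.517 + 4·0.125·0.292 + 3·0.125·0.361 = 0.410625.
0.410625 < 0.52: the indirect benefit is less than the cost.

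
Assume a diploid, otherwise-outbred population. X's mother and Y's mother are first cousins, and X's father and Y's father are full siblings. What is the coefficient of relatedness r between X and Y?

0.15625

Independent pedigree routes through distinct common ancestors add.
X and Y are related in two ways: second cousins through their mothers (r = 1/32) and first cousins through their fathers (r = 1/8).
r = 1/32 + 1/8 = 5/32 = 0.15625.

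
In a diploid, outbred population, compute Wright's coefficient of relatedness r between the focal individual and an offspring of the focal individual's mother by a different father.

Each parent–offspring link contributes a factor of 1/2, and independent paths through distinct common ancestors add.
Half-sibs share one parent — one path of length 2: r = (1/2)^2 = 1/4.

0.25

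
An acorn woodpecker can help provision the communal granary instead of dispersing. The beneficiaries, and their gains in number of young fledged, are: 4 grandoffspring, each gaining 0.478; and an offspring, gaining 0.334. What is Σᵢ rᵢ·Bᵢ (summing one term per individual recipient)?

r to a grandoffspring = 0.25 (two parent–offspring links: r = (1/2)^2 = 1/4).
r to an offspring = 1/2 (one parent–offspring link: r = (1/2)^1 = 1/2).
Summing one r·B term per recipient: 4·0.25·0.478 + 1·0.5·0.334 = 0.645.

0.645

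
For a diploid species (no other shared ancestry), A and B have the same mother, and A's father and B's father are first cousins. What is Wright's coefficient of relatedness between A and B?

0.28125

Wright's path rule: contributions from independent ancestry routes add.
A and B are related in two ways: half-sibs through their shared mother (r = 1/4) and second cousins through their fathers (r = 1/32).
r = 1/4 + 1/32 = 0.28125.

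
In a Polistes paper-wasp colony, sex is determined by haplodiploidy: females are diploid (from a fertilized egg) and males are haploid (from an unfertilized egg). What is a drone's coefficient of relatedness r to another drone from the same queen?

0.5

Haploid brothers each carry a random half of the queen's diploid genome, so on average they share half: r = 1/2.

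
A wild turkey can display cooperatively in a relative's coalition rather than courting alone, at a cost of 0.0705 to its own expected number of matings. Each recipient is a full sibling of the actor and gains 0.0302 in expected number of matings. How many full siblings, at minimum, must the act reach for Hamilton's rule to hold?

5

r to a full sibling = 1/2 (full sibs share both parents — two paths of length 2: r = 2·(1/2)^2 = 1/2).
Hamilton's rule: n·r·B > C  ⇒  n > C/(r·B) = 0.0705/(0.5·0.0302) = 4.669.
The smallest integer exceeding 4.669 is 5.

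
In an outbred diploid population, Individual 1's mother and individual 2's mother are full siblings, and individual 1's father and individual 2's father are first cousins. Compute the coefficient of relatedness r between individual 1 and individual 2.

0.15625

Independent pedigree routes through distinct common ancestors add.
Individual 1 and individual 2 are related in two ways: first cousins through their mothers (r = 1/8) and second cousins through their fathers (r = 1/32).
r = 1/8 + 1/32 = 5/32 = 0.15625.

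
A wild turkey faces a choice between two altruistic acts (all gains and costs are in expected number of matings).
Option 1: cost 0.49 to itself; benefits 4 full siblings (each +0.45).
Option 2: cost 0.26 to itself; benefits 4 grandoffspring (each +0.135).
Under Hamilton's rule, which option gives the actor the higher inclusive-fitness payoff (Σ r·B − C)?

Option 1

Option 1: r to a full sibling = 0.5.
Option 1: Σ r·B − C = (4·0.5·0.45) − 0.49 = 0.41.
Option 2: r to a grandoffspring = 0.25.
Option 2: Σ r·B − C = (4·0.25·0.135) − 0.26 = -0.125.
Option 1 has the higher net inclusive-fitness payoff.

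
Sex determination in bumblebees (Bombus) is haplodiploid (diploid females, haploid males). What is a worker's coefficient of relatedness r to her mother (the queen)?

0.5

One meiotic link between diploid queen and diploid daughter: r = 1/2.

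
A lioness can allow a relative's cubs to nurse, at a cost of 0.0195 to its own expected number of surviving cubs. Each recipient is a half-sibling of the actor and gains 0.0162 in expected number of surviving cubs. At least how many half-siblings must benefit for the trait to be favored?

5

r to a half-sibling = 1/4 (half-sibs share one parent — one path of length 2: r = (1/2)^2 = 1/4).
Hamilton's rule: n·r·B > C  ⇒  n > C/(r·B) = 0.0195/(0.25·0.0162) = 4.815.
The smallest integer exceeding 4.815 is 5.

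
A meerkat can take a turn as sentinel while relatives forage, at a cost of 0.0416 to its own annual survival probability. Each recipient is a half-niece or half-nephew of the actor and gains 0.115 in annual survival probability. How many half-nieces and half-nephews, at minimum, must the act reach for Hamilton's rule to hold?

r to a half-niece or half-nephew = 1/8 (half-aunt/uncle↔niece/nephew: one path of length 3: r = (1/2)^3 = 1/8).
Hamilton's rule: n·r·B > C  ⇒  n > C/(r·B) = 0.0416/(0.125·0.115) = 2.894.
The smallest integer exceeding 2.894 is 3.

3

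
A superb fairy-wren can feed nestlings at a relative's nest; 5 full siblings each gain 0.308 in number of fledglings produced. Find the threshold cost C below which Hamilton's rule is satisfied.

r to a full sibling = 0.5 (full sibs share both parents — two paths of length 2: r = 2·(1/2)^2 = 1/2).
Hamilton's rule: n·r·B > C, so the trait is favored while C < n·r·B = 5·0.5·0.308 = 0.77.

0.77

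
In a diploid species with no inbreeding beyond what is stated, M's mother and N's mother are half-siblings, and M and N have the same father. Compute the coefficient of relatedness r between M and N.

0.3125

Independent pedigree routes through distinct common ancestors add.
M and N are related in two ways: half first cousins through their mothers (r = 1/16) and half-sibs through their shared father (r = 1/4).
r = 1/16 + 1/4 = 0.3125.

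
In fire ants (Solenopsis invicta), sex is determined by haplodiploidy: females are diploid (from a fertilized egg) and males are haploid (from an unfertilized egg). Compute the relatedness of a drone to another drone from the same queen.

0.5

Haploid brothers each carry a random half of the queen's diploid genome, so on average they share half: r = 1/2.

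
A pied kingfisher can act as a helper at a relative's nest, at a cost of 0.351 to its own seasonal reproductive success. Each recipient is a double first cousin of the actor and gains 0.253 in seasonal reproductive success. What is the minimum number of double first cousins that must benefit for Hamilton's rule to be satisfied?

6

r to a double first cousin = 0.25 (double first cousins share both grandparent pairs — four paths of length 4: r = 4·(1/2)^4 = 1/4).
Hamilton's rule: n·r·B > C  ⇒  n > C/(r·B) = 0.351/(0.25·0.253) = 5.549.
The smallest integer exceeding 5.549 is 6.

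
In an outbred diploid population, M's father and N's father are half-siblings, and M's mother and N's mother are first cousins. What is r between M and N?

0.09375

Independent pedigree routes through distinct common ancestors add.
M and N are related in two ways: half first cousins through their fathers (r = 1/16) and second cousins through their mothers (r = 1/32).
r = 1/16 + 1/32 = 3/32 = 0.09375.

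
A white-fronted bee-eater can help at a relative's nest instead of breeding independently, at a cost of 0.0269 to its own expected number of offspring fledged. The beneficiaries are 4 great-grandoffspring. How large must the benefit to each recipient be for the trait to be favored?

r to a great-grandoffspring = 1/8 (three parent–offspring links: r = (1/2)^3 = 1/8).
Hamilton's rule with n recipients of equal r: n·r·B > C, so B > C/(n·r) = 0.0269/(4·0.125) = 0.0538.

0.0538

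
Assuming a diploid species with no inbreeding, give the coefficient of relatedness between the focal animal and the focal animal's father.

0.5

Each parent–offspring link contributes a factor of 1/2, and independent paths through distinct common ancestors add.
One parent–offspring link: r = (1/2)^1 = 1/2.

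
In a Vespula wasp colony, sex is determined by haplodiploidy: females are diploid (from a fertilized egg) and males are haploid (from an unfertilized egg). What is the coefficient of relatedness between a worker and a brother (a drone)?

Her haploid brother carries none of their father's genes and a random half of their mother's genome; that half matches the maternal half of her own genome with probability 1/2: r = 1/2 · 1/2 = 1/4.

0.25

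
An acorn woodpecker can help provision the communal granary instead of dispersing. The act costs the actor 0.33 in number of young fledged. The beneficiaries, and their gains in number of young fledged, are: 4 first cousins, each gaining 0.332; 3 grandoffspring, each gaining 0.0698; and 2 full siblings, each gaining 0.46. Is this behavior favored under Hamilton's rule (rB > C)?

Yes

Hamilton's rule: the trait is favored when the sum of r·B over every recipient exceeds the actor's cost C.
r to a first cousin = 1/8 (first cousins share one grandparent pair — two paths of length 4: r = 2·(1/2)^4 = 1/8).
r to a grandoffspring = 1/4 (two parent–offspring links: r = (1/2)^2 = 1/4).
r to a full sibling = 0.5 (full sibs share both parents — two paths of length 2: r = 2·(1/2)^2 = 1/2).
Summing one r·B term per recipient: 4·0.125·0.332 + 3·0.25·0.0698 + 2·0.5·0.46 = 0.67835.
0.67835 > 0.33: the indirect benefit exceeds the cost.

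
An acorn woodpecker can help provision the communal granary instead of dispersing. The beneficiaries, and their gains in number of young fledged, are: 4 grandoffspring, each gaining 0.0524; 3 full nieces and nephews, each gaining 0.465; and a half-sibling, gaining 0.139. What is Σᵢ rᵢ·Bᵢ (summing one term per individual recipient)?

0.4359

r to a grandoffspring = 1/4 (two parent–offspring links: r = (1/2)^2 = 1/4).
r to a full niece or nephew = 1/4 (full aunt/uncle↔niece/nephew: two paths of length 3 through the shared grandparent pair: r = 2·(1/2)^3 = 1/4).
r to a half-sibling = 0.25 (half-sibs share one parent — one path of length 2: r = (1/2)^2 = 1/4).
Summing one r·B term per recipient: 4·0.25·0.0524 + 3·0.25·0.465 + 1·0.25·0.139 = 0.4359.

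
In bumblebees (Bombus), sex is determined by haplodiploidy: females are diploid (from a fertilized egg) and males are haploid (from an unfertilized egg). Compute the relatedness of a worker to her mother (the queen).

One meiotic link between diploid queen and diploid daughter: r = 1/2.

0.5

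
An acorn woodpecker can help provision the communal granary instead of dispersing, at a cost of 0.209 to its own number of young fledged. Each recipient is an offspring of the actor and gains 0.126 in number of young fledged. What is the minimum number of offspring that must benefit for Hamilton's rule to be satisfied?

r to an offspring = 0.5 (one parent–offspring link: r = (1/2)^1 = 1/2).
Hamilton's rule: n·r·B > C  ⇒  n > C/(r·B) = 0.209/(0.5·0.126) = 3.317.
The smallest integer exceeding 3.317 is 4.

4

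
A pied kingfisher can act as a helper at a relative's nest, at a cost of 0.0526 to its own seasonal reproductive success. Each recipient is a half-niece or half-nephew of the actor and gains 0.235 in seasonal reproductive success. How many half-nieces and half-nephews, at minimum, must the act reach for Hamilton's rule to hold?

2

r to a half-niece or half-nephew = 1/8 (half-aunt/uncle↔niece/nephew: one path of length 3: r = (1/2)^3 = 1/8).
Hamilton's rule: n·r·B > C  ⇒  n > C/(r·B) = 0.0526/(0.125·0.235) = 1.791.
The smallest integer exceeding 1.791 is 2.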